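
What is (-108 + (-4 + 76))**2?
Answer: 1296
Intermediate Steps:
(-108 + (-4 + 76))**2 = (-108 + 72)**2 = (-36)**2 = 1296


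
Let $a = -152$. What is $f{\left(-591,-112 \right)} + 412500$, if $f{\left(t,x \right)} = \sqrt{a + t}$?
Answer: $412500 + i \sqrt{743} \approx 4.125 \cdot 10^{5} + 27.258 i$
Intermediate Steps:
$f{\left(t,x \right)} = \sqrt{-152 + t}$
$f{\left(-591,-112 \right)} + 412500 = \sqrt{-152 - 591} + 412500 = \sqrt{-743} + 412500 = i \sqrt{743} + 412500 = 412500 + i \sqrt{743}$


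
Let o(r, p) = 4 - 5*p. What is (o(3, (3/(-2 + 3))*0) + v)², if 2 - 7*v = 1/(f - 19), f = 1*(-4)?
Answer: 477481/25921 ≈ 18.421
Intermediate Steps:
f = -4
v = 47/161 (v = 2/7 - 1/(7*(-4 - 19)) = 2/7 - ⅐/(-23) = 2/7 - ⅐*(-1/23) = 2/7 + 1/161 = 47/161 ≈ 0.29193)
(o(3, (3/(-2 + 3))*0) + v)² = ((4 - 5*3/(-2 + 3)*0) + 47/161)² = ((4 - 5*3/1*0) + 47/161)² = ((4 - 5*1*3*0) + 47/161)² = ((4 - 15*0) + 47/161)² = ((4 - 5*0) + 47/161)² = ((4 + 0) + 47/161)² = (4 + 47/161)² = (691/161)² = 477481/25921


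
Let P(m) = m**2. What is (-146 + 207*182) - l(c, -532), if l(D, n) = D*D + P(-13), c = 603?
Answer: -326250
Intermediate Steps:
l(D, n) = 169 + D**2 (l(D, n) = D*D + (-13)**2 = D**2 + 169 = 169 + D**2)
(-146 + 207*182) - l(c, -532) = (-146 + 207*182) - (169 + 603**2) = (-146 + 37674) - (169 + 363609) = 37528 - 1*363778 = 37528 - 363778 = -326250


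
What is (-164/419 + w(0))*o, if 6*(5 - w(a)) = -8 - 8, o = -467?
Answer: -4270715/1257 ≈ -3397.5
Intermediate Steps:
w(a) = 23/3 (w(a) = 5 - (-8 - 8)/6 = 5 - ⅙*(-16) = 5 + 8/3 = 23/3)
(-164/419 + w(0))*o = (-164/419 + 23/3)*(-467) = (9145/1257)*(-467) = -4270715/1257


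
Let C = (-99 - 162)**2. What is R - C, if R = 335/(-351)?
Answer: -23910806/351 ≈ -68122.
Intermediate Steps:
C = 68121 (C = (-261)**2 = 68121)
R = -335/351 (R = 335*(-1/351) = -335/351 ≈ -0.95442)
R - C = -335/351 - 1*68121 = -335/351 - 68121 = -23910806/351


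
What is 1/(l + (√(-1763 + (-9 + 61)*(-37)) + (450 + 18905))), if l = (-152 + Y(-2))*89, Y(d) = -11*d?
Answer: 2595/20203304 - I*√3687/60609912 ≈ 0.00012844 - 1.0018e-6*I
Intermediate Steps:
l = -11570 (l = (-152 - 11*(-2))*89 = (-152 + 22)*89 = -130*89 = -11570)
1/(l + (√(-1763 + (-9 + 61)*(-37)) + (450 + 18905))) = 1/(-11570 + (√(-1763 + (-9 + 61)*(-37)) + (450 + 18905))) = 1/(-11570 + (√(-1763 + 52*(-37)) + 19355)) = 1/(-11570 + (√(-1763 - 1924) + 19355)) = 1/(-11570 + (√(-3687) + 19355)) = 1/(-11570 + (I*√3687 + 19355)) = 1/(-11570 + (19355 + I*√3687)) = 1/(7785 + I*√3687)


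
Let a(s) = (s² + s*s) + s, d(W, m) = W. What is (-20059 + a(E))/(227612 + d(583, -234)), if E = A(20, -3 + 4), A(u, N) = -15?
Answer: -1784/20745 ≈ -0.085997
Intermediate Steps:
E = -15
a(s) = s + 2*s² (a(s) = (s² + s²) + s = 2*s² + s = s + 2*s²)
(-20059 + a(E))/(227612 + d(583, -234)) = (-20059 - 15*(1 + 2*(-15)))/(227612 + 583) = (-20059 - 15*(1 - 30))/228195 = (-20059 - 15*(-29))*(1/228195) = (-20059 + 435)*(1/228195) = -19624*1/228195 = -1784/20745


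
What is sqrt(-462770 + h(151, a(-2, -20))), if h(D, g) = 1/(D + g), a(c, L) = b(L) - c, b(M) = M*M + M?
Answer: I*sqrt(131467865997)/533 ≈ 680.27*I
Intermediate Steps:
b(M) = M + M**2 (b(M) = M**2 + M = M + M**2)
a(c, L) = -c + L*(1 + L) (a(c, L) = L*(1 + L) - c = -c + L*(1 + L))
sqrt(-462770 + h(151, a(-2, -20))) = sqrt(-462770 + 1/(151 + (-1*(-2) - 20*(1 - 20)))) = sqrt(-462770 + 1/(151 + (2 - 20*(-19)))) = sqrt(-462770 + 1/(151 + (2 + 380))) = sqrt(-462770 + 1/(151 + 382)) = sqrt(-462770 + 1/533) = sqrt(-246656409/533) = I*sqrt(131467865997)/533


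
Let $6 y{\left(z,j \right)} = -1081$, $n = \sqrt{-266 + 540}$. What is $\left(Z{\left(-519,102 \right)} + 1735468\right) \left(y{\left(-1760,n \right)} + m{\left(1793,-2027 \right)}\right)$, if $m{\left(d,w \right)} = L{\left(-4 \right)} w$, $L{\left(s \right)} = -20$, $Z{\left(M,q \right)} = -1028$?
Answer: $\frac{210005127980}{3} \approx 7.0002 \cdot 10^{10}$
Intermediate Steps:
$n = \sqrt{274} \approx 16.553$
$y{\left(z,j \right)} = - \frac{1081}{6}$ ($y{\left(z,j \right)} = \frac{1}{6} \left(-1081\right) = - \frac{1081}{6}$)
$m{\left(d,w \right)} = - 20 w$
$\left(Z{\left(-519,102 \right)} + 1735468\right) \left(y{\left(-1760,n \right)} + m{\left(1793,-2027 \right)}\right) = \left(-1028 + 1735468\right) \left(- \frac{1081}{6} - -40540\right) = 1734440 \left(- \frac{1081}{6} + 40540\right) = 1734440 \cdot \frac{242159}{6} = \frac{210005127980}{3}$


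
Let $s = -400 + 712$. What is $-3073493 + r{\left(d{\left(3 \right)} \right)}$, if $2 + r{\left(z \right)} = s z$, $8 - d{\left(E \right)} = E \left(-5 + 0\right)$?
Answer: $-3066319$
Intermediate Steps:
$s = 312$
$d{\left(E \right)} = 8 + 5 E$ ($d{\left(E \right)} = 8 - E \left(-5 + 0\right) = 8 - E \left(-5\right) = 8 - - 5 E = 8 + 5 E$)
$r{\left(z \right)} = -2 + 312 z$
$-3073493 + r{\left(d{\left(3 \right)} \right)} = -3073493 - \left(2 - 312 \left(8 + 5 \cdot 3\right)\right) = -3073493 - \left(2 - 312 \left(8 + 15\right)\right) = -3073493 + \left(-2 + 312 \cdot 23\right) = -3073493 + \left(-2 + 7176\right) = -3073493 + 7174 = -3066319$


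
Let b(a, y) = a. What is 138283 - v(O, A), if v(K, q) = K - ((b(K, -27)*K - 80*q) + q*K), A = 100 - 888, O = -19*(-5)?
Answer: 135393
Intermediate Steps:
O = 95
A = -788
v(K, q) = K - K**2 + 80*q - K*q (v(K, q) = K - ((K*K - 80*q) + q*K) = K - ((K**2 - 80*q) + K*q) = K - (K**2 - 80*q + K*q) = K + (-K**2 + 80*q - K*q) = K - K**2 + 80*q - K*q)
138283 - v(O, A) = 138283 - (95 - 1*95**2 + 80*(-788) - 1*95*(-788)) = 138283 - (95 - 1*9025 - 63040 + 74860) = 138283 - (95 - 9025 - 63040 + 74860) = 138283 - 1*2890 = 138283 - 2890 = 135393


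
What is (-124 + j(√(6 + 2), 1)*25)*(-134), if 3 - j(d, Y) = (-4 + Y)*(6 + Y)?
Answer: -63784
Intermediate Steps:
j(d, Y) = 3 - (-4 + Y)*(6 + Y)
(-124 + j(√(6 + 2), 1)*25)*(-134) = (-124 + (27 - 1*1² - 2*1)*25)*(-134) = (-124 + (27 - 1*1 - 2)*25)*(-134) = (-124 + (27 - 1 - 2)*25)*(-134) = (-124 + 24*25)*(-134) = (-124 + 600)*(-134) = 476*(-134) = -63784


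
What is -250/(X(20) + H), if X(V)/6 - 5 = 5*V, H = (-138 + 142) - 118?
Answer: -125/258 ≈ -0.48450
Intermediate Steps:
H = -114 (H = 4 - 118 = -114)
X(V) = 30 + 30*V (X(V) = 30 + 6*(5*V) = 30 + 30*V)
-250/(X(20) + H) = -250/((30 + 30*20) - 114) = -250/((30 + 600) - 114) = -250/(630 - 114) = -250/516 = -250*1/516 = -125/258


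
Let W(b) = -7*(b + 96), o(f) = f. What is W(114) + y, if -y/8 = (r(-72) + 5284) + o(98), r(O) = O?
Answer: -43950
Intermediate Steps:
W(b) = -672 - 7*b (W(b) = -7*(96 + b) = -672 - 7*b)
y = -42480 (y = -8*((-72 + 5284) + 98) = -8*(5212 + 98) = -8*5310 = -42480)
W(114) + y = (-672 - 7*114) - 42480 = (-672 - 798) - 42480 = -1470 - 42480 = -43950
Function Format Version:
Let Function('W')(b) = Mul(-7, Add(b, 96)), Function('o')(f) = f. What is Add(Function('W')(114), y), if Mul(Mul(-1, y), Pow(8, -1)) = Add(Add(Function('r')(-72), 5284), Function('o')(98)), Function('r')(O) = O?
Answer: -43950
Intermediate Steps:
Function('W')(b) = Add(-672, Mul(-7, b)) (Function('W')(b) = Mul(-7, Add(96, b)) = Add(-672, Mul(-7, b)))
y = -42480 (y = Mul(-8, Add(Add(-72, 5284), 98)) = Mul(-8, Add(5212, 98)) = Mul(-8, 5310) = -42480)
Add(Function('W')(114), y) = Add(Add(-672, Mul(-7, 114)), -42480) = Add(Add(-672, -798), -42480) = Add(-1470, -42480) = -43950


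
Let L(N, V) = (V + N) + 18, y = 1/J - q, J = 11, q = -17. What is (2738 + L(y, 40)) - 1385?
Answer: 15709/11 ≈ 1428.1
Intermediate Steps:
y = 188/11 (y = 1/11 - 1*(-17) = 1/11 + 17 = 188/11 ≈ 17.091)
L(N, V) = 18 + N + V (L(N, V) = (N + V) + 18 = 18 + N + V)
(2738 + L(y, 40)) - 1385 = (2738 + (18 + 188/11 + 40)) - 1385 = (2738 + 826/11) - 1385 = 30944/11 - 1385 = 15709/11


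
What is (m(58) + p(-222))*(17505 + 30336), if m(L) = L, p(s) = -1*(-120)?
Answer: 8515698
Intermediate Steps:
p(s) = 120
(m(58) + p(-222))*(17505 + 30336) = (58 + 120)*(17505 + 30336) = 178*47841 = 8515698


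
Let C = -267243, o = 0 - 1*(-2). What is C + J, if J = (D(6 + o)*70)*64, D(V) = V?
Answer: -231403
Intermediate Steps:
o = 2 (o = 0 + 2 = 2)
J = 35840 (J = ((6 + 2)*70)*64 = (8*70)*64 = 560*64 = 35840)
C + J = -267243 + 35840 = -231403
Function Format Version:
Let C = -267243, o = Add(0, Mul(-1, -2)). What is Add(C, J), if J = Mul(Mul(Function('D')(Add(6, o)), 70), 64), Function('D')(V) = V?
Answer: -231403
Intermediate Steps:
o = 2 (o = Add(0, 2) = 2)
J = 35840 (J = Mul(Mul(Add(6, 2), 70), 64) = Mul(Mul(8, 70), 64) = Mul(560, 64) = 35840)
Add(C, J) = Add(-267243, 35840) = -231403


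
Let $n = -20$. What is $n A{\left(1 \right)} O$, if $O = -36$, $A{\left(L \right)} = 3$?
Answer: $2160$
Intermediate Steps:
$n A{\left(1 \right)} O = \left(-20\right) 3 \left(-36\right) = \left(-60\right) \left(-36\right) = 2160$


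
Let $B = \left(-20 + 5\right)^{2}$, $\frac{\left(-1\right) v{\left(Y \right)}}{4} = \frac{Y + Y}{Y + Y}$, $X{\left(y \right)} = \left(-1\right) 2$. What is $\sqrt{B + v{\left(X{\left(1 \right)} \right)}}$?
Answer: $\sqrt{221} \approx 14.866$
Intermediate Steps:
$X{\left(y \right)} = -2$
$v{\left(Y \right)} = -4$ ($v{\left(Y \right)} = - 4 \frac{Y + Y}{Y + Y} = - 4 \frac{2 Y}{2 Y} = - 4 \cdot 2 Y \frac{1}{2 Y} = \left(-4\right) 1 = -4$)
$B = 225$ ($B = \left(-15\right)^{2} = 225$)
$\sqrt{B + v{\left(X{\left(1 \right)} \right)}} = \sqrt{225 - 4} = \sqrt{221}$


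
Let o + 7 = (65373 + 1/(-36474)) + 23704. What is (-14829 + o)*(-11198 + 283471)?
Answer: 737278862857609/36474 ≈ 2.0214e+10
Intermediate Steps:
o = 3248739179/36474 (o = -7 + ((65373 + 1/(-36474)) + 23704) = -7 + ((65373 - 1/36474) + 23704) = -7 + (2384414801/36474 + 23704) = -7 + 3248994497/36474 = 3248739179/36474 ≈ 89070.)
(-14829 + o)*(-11198 + 283471) = (-14829 + 3248739179/36474)*(-11198 + 283471) = (2707866233/36474)*272273 = 737278862857609/36474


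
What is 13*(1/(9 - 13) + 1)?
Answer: 39/4 ≈ 9.7500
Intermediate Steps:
13*(1/(9 - 13) + 1) = 13*(1/(-4) + 1) = 13*(-1/4 + 1) = 13*(3/4) = 39/4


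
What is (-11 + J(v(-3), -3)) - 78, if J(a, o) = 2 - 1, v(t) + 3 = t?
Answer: -88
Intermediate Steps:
v(t) = -3 + t
J(a, o) = 1
(-11 + J(v(-3), -3)) - 78 = (-11 + 1) - 78 = -10 - 78 = -88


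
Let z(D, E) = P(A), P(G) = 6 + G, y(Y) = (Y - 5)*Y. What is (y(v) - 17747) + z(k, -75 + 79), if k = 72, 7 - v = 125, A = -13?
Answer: -3240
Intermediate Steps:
v = -118 (v = 7 - 1*125 = 7 - 125 = -118)
y(Y) = Y*(-5 + Y) (y(Y) = (-5 + Y)*Y = Y*(-5 + Y))
z(D, E) = -7 (z(D, E) = 6 - 13 = -7)
(y(v) - 17747) + z(k, -75 + 79) = (-118*(-5 - 118) - 17747) - 7 = (-118*(-123) - 17747) - 7 = (14514 - 17747) - 7 = -3233 - 7 = -3240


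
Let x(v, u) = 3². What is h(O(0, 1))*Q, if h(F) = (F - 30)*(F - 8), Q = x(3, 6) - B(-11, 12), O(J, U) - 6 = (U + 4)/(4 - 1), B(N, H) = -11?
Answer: 1340/9 ≈ 148.89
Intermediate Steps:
x(v, u) = 9
O(J, U) = 22/3 + U/3 (O(J, U) = 6 + (U + 4)/(4 - 1) = 6 + (4 + U)/3 = 6 + (4 + U)*(⅓) = 6 + (4/3 + U/3) = 22/3 + U/3)
Q = 20 (Q = 9 - 1*(-11) = 9 + 11 = 20)
h(F) = (-30 + F)*(-8 + F)
h(O(0, 1))*Q = (240 + (22/3 + (⅓)*1)² - 38*(22/3 + (⅓)*1))*20 = (240 + (22/3 + ⅓)² - 38*(22/3 + ⅓))*20 = (240 + (23/3)² - 38*23/3)*20 = (240 + 529/9 - 874/3)*20 = (67/9)*20 = 1340/9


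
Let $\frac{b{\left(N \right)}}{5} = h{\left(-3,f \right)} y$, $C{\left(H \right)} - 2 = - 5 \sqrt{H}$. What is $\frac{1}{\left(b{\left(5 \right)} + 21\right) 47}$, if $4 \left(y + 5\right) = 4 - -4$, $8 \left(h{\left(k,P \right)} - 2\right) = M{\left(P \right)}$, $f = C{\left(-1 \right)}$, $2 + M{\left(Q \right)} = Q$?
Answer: $- \frac{64}{56447} - \frac{200 i}{169341} \approx -0.0011338 - 0.001181 i$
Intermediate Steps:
$M{\left(Q \right)} = -2 + Q$
$C{\left(H \right)} = 2 - 5 \sqrt{H}$
$f = 2 - 5 i$ ($f = 2 - 5 \sqrt{-1} = 2 - 5 i \approx 2.0 - 5.0 i$)
$h{\left(k,P \right)} = \frac{7}{4} + \frac{P}{8}$ ($h{\left(k,P \right)} = 2 + \frac{-2 + P}{8} = 2 + \left(- \frac{1}{4} + \frac{P}{8}\right) = \frac{7}{4} + \frac{P}{8}$)
$y = -3$ ($y = -5 + \frac{4 - -4}{4} = -5 + \frac{4 + 4}{4} = -5 + \frac{1}{4} \cdot 8 = -5 + 2 = -3$)
$b{\left(N \right)} = -30 + \frac{75 i}{8}$ ($b{\left(N \right)} = 5 \left(\frac{7}{4} + \frac{2 - 5 i}{8}\right) \left(-3\right) = 5 \left(\frac{7}{4} + \left(\frac{1}{4} - \frac{5 i}{8}\right)\right) \left(-3\right) = 5 \left(2 - \frac{5 i}{8}\right) \left(-3\right) = 5 \left(-6 + \frac{15 i}{8}\right) = -30 + \frac{75 i}{8}$)
$\frac{1}{\left(b{\left(5 \right)} + 21\right) 47} = \frac{1}{\left(\left(-30 + \frac{75 i}{8}\right) + 21\right) 47} = \frac{1}{\left(-9 + \frac{75 i}{8}\right) 47} = \frac{1}{-423 + \frac{3525 i}{8}} = \frac{64 \left(-423 - \frac{3525 i}{8}\right)}{23877081}$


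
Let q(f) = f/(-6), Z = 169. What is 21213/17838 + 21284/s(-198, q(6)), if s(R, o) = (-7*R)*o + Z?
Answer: -39316419/2412094 ≈ -16.300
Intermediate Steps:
q(f) = -f/6 (q(f) = f*(-⅙) = -f/6)
s(R, o) = 169 - 7*R*o (s(R, o) = (-7*R)*o + 169 = -7*R*o + 169 = 169 - 7*R*o)
21213/17838 + 21284/s(-198, q(6)) = 21213/17838 + 21284/(169 - 7*(-198)*(-⅙*6)) = 21213*(1/17838) + 21284/(169 - 7*(-198)*(-1)) = 2357/1982 + 21284/(169 - 1386) = 2357/1982 + 21284/(-1217) = 2357/1982 + 21284*(-1/1217) = 2357/1982 - 21284/1217 = -39316419/2412094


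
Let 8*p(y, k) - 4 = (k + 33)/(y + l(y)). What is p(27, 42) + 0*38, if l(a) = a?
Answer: 97/144 ≈ 0.67361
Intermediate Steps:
p(y, k) = ½ + (33 + k)/(16*y) (p(y, k) = ½ + ((k + 33)/(y + y))/8 = ½ + ((33 + k)/((2*y)))/8 = ½ + ((33 + k)*(1/(2*y)))/8 = ½ + ((33 + k)/(2*y))/8 = ½ + (33 + k)/(16*y))
p(27, 42) + 0*38 = (1/16)*(33 + 42 + 8*27)/27 + 0*38 = (1/16)*(1/27)*(33 + 42 + 216) + 0 = (1/16)*(1/27)*291 + 0 = 97/144 + 0 = 97/144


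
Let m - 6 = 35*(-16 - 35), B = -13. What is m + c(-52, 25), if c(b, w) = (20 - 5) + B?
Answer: -1777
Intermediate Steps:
c(b, w) = 2 (c(b, w) = (20 - 5) - 13 = 15 - 13 = 2)
m = -1779 (m = 6 + 35*(-16 - 35) = 6 + 35*(-51) = 6 - 1785 = -1779)
m + c(-52, 25) = -1779 + 2 = -1777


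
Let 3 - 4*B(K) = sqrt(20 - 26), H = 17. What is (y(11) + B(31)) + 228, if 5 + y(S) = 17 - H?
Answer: 895/4 - I*sqrt(6)/4 ≈ 223.75 - 0.61237*I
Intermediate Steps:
y(S) = -5 (y(S) = -5 + (17 - 1*17) = -5 + (17 - 17) = -5 + 0 = -5)
B(K) = 3/4 - I*sqrt(6)/4 (B(K) = 3/4 - sqrt(20 - 26)/4 = 3/4 - I*sqrt(6)/4)
(y(11) + B(31)) + 228 = (-5 + (3/4 - I*sqrt(6)/4)) + 228 = (-17/4 - I*sqrt(6)/4) + 228 = 895/4 - I*sqrt(6)/4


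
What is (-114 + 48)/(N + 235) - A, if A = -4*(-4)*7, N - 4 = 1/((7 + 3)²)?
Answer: -894504/7967 ≈ -112.28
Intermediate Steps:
N = 401/100 (N = 4 + 1/((7 + 3)²) = 4 + 1/(10²) = 4 + 1/100 = 401/100 ≈ 4.0100)
A = 112 (A = 16*7 = 112)
(-114 + 48)/(N + 235) - A = (-114 + 48)/(401/100 + 235) - 1*112 = -66/23901/100 - 112 = -66*100/23901 - 112 = -2200/7967 - 112 = -894504/7967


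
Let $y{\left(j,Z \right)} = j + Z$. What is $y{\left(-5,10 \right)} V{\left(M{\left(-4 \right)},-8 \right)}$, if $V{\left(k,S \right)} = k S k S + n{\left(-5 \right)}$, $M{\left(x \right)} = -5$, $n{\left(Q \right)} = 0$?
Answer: $8000$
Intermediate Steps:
$V{\left(k,S \right)} = S^{2} k^{2}$ ($V{\left(k,S \right)} = k S k S + 0 = S k k S + 0 = S k^{2} S + 0 = S^{2} k^{2} + 0 = S^{2} k^{2}$)
$y{\left(j,Z \right)} = Z + j$
$y{\left(-5,10 \right)} V{\left(M{\left(-4 \right)},-8 \right)} = \left(10 - 5\right) \left(-8\right)^{2} \left(-5\right)^{2} = 5 \cdot 64 \cdot 25 = 5 \cdot 1600 = 8000$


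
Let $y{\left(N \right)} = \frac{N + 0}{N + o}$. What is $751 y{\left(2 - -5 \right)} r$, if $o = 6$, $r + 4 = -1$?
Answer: $- \frac{26285}{13} \approx -2021.9$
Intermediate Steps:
$r = -5$ ($r = -4 - 1 = -5$)
$y{\left(N \right)} = \frac{N}{6 + N}$ ($y{\left(N \right)} = \frac{N + 0}{N + 6} = \frac{N}{6 + N}$)
$751 y{\left(2 - -5 \right)} r = 751 \frac{2 - -5}{6 + \left(2 - -5\right)} \left(-5\right) = 751 \frac{2 + 5}{6 + \left(2 + 5\right)} \left(-5\right) = 751 \frac{7}{6 + 7} \left(-5\right) = 751 \cdot \frac{7}{13} \left(-5\right) = 751 \left(- \frac{35}{13}\right) = - \frac{26285}{13}$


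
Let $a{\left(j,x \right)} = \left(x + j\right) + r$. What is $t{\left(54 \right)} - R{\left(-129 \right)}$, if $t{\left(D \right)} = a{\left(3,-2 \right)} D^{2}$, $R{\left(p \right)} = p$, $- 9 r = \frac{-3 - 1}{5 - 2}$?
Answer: $3477$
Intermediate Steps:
$r = \frac{4}{27}$ ($r = - \frac{\left(-3 - 1\right) \frac{1}{5 - 2}}{9} = - \frac{\left(-4\right) \frac{1}{3}}{9} = \left(- \frac{1}{9}\right) \left(- \frac{4}{3}\right) = \frac{4}{27} \approx 0.14815$)
$a{\left(j,x \right)} = \frac{4}{27} + j + x$ ($a{\left(j,x \right)} = \left(x + j\right) + \frac{4}{27} = \left(j + x\right) + \frac{4}{27} = \frac{4}{27} + j + x$)
$t{\left(D \right)} = \frac{31 D^{2}}{27}$ ($t{\left(D \right)} = \left(\frac{4}{27} + 3 - 2\right) D^{2} = \frac{31 D^{2}}{27}$)
$t{\left(54 \right)} - R{\left(-129 \right)} = \frac{31 \cdot 54^{2}}{27} - -129 = \frac{31}{27} \cdot 2916 + 129 = 3348 + 129 = 3477$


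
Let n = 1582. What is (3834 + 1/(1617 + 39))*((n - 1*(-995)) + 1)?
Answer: 8183996345/828 ≈ 9.8840e+6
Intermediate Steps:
(3834 + 1/(1617 + 39))*((n - 1*(-995)) + 1) = (3834 + 1/(1617 + 39))*((1582 - 1*(-995)) + 1) = (3834 + 1/1656)*((1582 + 995) + 1) = (3834 + 1/1656)*(2577 + 1) = (6349105/1656)*2578 = 8183996345/828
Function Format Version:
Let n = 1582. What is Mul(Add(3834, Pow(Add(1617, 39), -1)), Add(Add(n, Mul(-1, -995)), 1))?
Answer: Rational(8183996345, 828) ≈ 9.8840e+6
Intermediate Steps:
Mul(Add(3834, Pow(Add(1617, 39), -1)), Add(Add(n, Mul(-1, -995)), 1)) = Mul(Add(3834, Pow(Add(1617, 39), -1)), Add(Add(1582, Mul(-1, -995)), 1)) = Mul(Add(3834, Pow(1656, -1)), Add(Add(1582, 995), 1)) = Mul(Add(3834, Rational(1, 1656)), Add(2577, 1)) = Mul(Rational(6349105, 1656), 2578) = Rational(8183996345, 828)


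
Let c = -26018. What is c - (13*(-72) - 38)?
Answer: -25044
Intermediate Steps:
c - (13*(-72) - 38) = -26018 - (13*(-72) - 38) = -26018 - (-936 - 38) = -26018 - 1*(-974) = -26018 + 974 = -25044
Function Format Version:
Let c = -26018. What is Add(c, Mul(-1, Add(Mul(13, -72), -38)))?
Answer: -25044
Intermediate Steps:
Add(c, Mul(-1, Add(Mul(13, -72), -38))) = Add(-26018, Mul(-1, Add(Mul(13, -72), -38))) = Add(-26018, Mul(-1, Add(-936, -38))) = Add(-26018, Mul(-1, -974)) = Add(-26018, 974) = -25044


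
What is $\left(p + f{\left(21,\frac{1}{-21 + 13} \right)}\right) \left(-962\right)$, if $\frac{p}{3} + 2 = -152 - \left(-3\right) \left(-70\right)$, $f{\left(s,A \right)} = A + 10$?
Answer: $\frac{4164017}{4} \approx 1.041 \cdot 10^{6}$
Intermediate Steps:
$f{\left(s,A \right)} = 10 + A$
$p = -1092$ ($p = -6 + 3 \left(-152 - \left(-3\right) \left(-70\right)\right) = -6 + 3 \left(-152 - 210\right) = -6 + 3 \left(-362\right) = -6 - 1086 = -1092$)
$\left(p + f{\left(21,\frac{1}{-21 + 13} \right)}\right) \left(-962\right) = \left(-1092 + \left(10 + \frac{1}{-21 + 13}\right)\right) \left(-962\right) = \left(-1092 + \left(10 + \frac{1}{-8}\right)\right) \left(-962\right) = \left(-1092 + \left(10 - \frac{1}{8}\right)\right) \left(-962\right) = \left(-1092 + \frac{79}{8}\right) \left(-962\right) = \left(- \frac{8657}{8}\right) \left(-962\right) = \frac{4164017}{4}$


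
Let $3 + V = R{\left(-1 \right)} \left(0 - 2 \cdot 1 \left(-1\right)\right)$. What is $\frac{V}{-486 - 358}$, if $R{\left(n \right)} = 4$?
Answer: $- \frac{5}{844} \approx -0.0059242$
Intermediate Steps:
$V = 5$ ($V = -3 + 4 \left(0 - 2 \cdot 1 \left(-1\right)\right) = -3 + 4 \left(0 - -2\right) = -3 + 4 \left(0 + 2\right) = -3 + 4 \cdot 2 = -3 + 8 = 5$)
$\frac{V}{-486 - 358} = \frac{5}{-486 - 358} = \frac{5}{-844} = 5 \left(- \frac{1}{844}\right) = - \frac{5}{844}$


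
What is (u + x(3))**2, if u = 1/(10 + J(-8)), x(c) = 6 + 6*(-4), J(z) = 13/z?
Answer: 1435204/4489 ≈ 319.72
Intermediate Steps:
x(c) = -18 (x(c) = 6 - 24 = -18)
u = 8/67 (u = 1/(10 + 13/(-8)) = 1/(10 + 13*(-1/8)) = 1/(10 - 13/8) = 1/(67/8) = 8/67 ≈ 0.11940)
(u + x(3))**2 = (8/67 - 18)**2 = (-1198/67)**2 = 1435204/4489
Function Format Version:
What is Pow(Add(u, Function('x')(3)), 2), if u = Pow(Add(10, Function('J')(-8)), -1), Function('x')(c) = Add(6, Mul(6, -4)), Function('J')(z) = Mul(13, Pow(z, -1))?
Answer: Rational(1435204, 4489) ≈ 319.72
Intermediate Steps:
Function('x')(c) = -18 (Function('x')(c) = Add(6, -24) = -18)
u = Rational(8, 67) (u = Pow(Add(10, Mul(13, Pow(-8, -1))), -1) = Pow(Add(10, Mul(13, Rational(-1, 8))), -1) = Pow(Add(10, Rational(-13, 8)), -1) = Pow(Rational(67, 8), -1) = Rational(8, 67) ≈ 0.11940)
Pow(Add(u, Function('x')(3)), 2) = Pow(Add(Rational(8, 67), -18), 2) = Pow(Rational(-1198, 67), 2) = Rational(1435204, 4489)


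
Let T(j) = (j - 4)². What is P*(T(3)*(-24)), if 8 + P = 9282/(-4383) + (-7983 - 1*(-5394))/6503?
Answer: 799279000/3166961 ≈ 252.38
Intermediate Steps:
T(j) = (-4 + j)²
P = -99909875/9500883 (P = -8 + (9282/(-4383) + (-7983 - 1*(-5394))/6503) = -8 + (9282*(-1/4383) + (-7983 + 5394)*(1/6503)) = -8 + (-3094/1461 - 2589*1/6503) = -8 + (-3094/1461 - 2589/6503) = -8 - 23902811/9500883 = -99909875/9500883 ≈ -10.516)
P*(T(3)*(-24)) = -99909875*(-4 + 3)²*(-24)/9500883 = -99909875*(-1)²*(-24)/9500883 = -99909875*(-24)/9500883 = -99909875/9500883*(-24) = 799279000/3166961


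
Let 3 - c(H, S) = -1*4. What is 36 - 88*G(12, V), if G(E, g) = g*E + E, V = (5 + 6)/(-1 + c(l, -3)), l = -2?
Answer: -2956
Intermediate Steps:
c(H, S) = 7 (c(H, S) = 3 - (-1)*4 = 3 - 1*(-4) = 3 + 4 = 7)
V = 11/6 (V = (5 + 6)/(-1 + 7) = 11/6 ≈ 1.8333)
G(E, g) = E + E*g (G(E, g) = E*g + E = E + E*g)
36 - 88*G(12, V) = 36 - 1056*(1 + 11/6) = 36 - 1056*17/6 = 36 - 88*34 = 36 - 2992 = -2956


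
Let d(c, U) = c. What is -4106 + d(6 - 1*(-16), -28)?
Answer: -4084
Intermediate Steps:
-4106 + d(6 - 1*(-16), -28) = -4106 + (6 - 1*(-16)) = -4106 + (6 + 16) = -4106 + 22 = -4084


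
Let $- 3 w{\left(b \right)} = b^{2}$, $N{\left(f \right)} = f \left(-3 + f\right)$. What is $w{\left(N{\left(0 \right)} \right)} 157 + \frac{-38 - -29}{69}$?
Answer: $- \frac{3}{23} \approx -0.13043$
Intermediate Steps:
$w{\left(b \right)} = - \frac{b^{2}}{3}$
$w{\left(N{\left(0 \right)} \right)} 157 + \frac{-38 - -29}{69} = - \frac{\left(0 \left(-3 + 0\right)\right)^{2}}{3} \cdot 157 + \frac{-38 - -29}{69} = - \frac{\left(0 \left(-3\right)\right)^{2}}{3} \cdot 157 + \left(-38 + 29\right) \frac{1}{69} = - \frac{0^{2}}{3} \cdot 157 - \frac{3}{23} = \left(- \frac{1}{3}\right) 0 \cdot 157 - \frac{3}{23} = 0 \cdot 157 - \frac{3}{23} = 0 - \frac{3}{23} = - \frac{3}{23}$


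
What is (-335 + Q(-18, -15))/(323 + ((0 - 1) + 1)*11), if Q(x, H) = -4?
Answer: -339/323 ≈ -1.0495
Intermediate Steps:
(-335 + Q(-18, -15))/(323 + ((0 - 1) + 1)*11) = (-335 - 4)/(323 + ((0 - 1) + 1)*11) = -339/(323 + (-1 + 1)*11) = -339/(323 + 0*11) = -339/(323 + 0) = -339/323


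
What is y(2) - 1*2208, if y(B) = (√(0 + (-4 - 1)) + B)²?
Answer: -2209 + 4*I*√5 ≈ -2209.0 + 8.9443*I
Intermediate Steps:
y(B) = (B + I*√5)² (y(B) = (√(0 - 5) + B)² = (√(-5) + B)² = (I*√5 + B)² = (B + I*√5)²)
y(2) - 1*2208 = (2 + I*√5)² - 1*2208 = (2 + I*√5)² - 2208 = -2208 + (2 + I*√5)²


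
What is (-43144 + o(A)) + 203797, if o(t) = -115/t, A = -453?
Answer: 72775924/453 ≈ 1.6065e+5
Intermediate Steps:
(-43144 + o(A)) + 203797 = (-43144 - 115/(-453)) + 203797 = (-43144 - 115*(-1/453)) + 203797 = (-43144 + 115/453) + 203797 = -19544117/453 + 203797 = 72775924/453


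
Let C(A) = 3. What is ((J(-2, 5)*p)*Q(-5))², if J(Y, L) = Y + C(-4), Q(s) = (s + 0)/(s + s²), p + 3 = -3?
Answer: 9/4 ≈ 2.2500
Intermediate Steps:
p = -6 (p = -3 - 3 = -6)
Q(s) = s/(s + s²)
J(Y, L) = 3 + Y (J(Y, L) = Y + 3 = 3 + Y)
((J(-2, 5)*p)*Q(-5))² = (((3 - 2)*(-6))/(1 - 5))² = ((1*(-6))/(-4))² = (-6*(-¼))² = (3/2)² = 9/4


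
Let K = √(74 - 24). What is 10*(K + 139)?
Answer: 1390 + 50*√2 ≈ 1460.7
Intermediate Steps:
K = 5*√2 (K = √50 = 5*√2 ≈ 7.0711)
10*(K + 139) = 10*(5*√2 + 139) = 10*(139 + 5*√2) = 1390 + 50*√2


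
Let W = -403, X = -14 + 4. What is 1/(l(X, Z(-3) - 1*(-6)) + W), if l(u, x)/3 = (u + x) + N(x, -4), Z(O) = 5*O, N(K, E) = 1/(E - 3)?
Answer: -7/3223 ≈ -0.0021719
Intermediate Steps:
N(K, E) = 1/(-3 + E)
X = -10
l(u, x) = -3/7 + 3*u + 3*x (l(u, x) = 3*((u + x) + 1/(-3 - 4)) = 3*((u + x) + 1/(-7)) = 3*((u + x) - ⅐) = 3*(-⅐ + u + x) = -3/7 + 3*u + 3*x)
1/(l(X, Z(-3) - 1*(-6)) + W) = 1/((-3/7 + 3*(-10) + 3*(5*(-3) - 1*(-6))) - 403) = 1/((-3/7 - 30 + 3*(-15 + 6)) - 403) = 1/((-3/7 - 30 + 3*(-9)) - 403) = 1/((-3/7 - 30 - 27) - 403) = 1/(-402/7 - 403) = 1/(-3223/7) = -7/3223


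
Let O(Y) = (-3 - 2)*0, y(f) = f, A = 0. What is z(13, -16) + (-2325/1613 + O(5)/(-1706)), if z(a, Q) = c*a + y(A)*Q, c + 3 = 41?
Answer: 794497/1613 ≈ 492.56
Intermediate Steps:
c = 38 (c = -3 + 41 = 38)
O(Y) = 0 (O(Y) = -5*0 = 0)
z(a, Q) = 38*a (z(a, Q) = 38*a + 0*Q = 38*a + 0 = 38*a)
z(13, -16) + (-2325/1613 + O(5)/(-1706)) = 38*13 + (-2325/1613 + 0/(-1706)) = 494 + (-2325*1/1613 + 0*(-1/1706)) = 494 + (-2325/1613 + 0) = 494 - 2325/1613 = 794497/1613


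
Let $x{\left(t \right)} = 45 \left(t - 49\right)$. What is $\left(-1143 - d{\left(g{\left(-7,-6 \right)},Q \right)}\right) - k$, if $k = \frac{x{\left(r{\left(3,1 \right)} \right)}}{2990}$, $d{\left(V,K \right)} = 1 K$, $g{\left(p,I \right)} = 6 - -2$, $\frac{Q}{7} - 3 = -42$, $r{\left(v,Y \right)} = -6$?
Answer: $- \frac{519765}{598} \approx -869.17$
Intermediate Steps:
$Q = -273$ ($Q = 21 + 7 \left(-42\right) = 21 - 294 = -273$)
$g{\left(p,I \right)} = 8$ ($g{\left(p,I \right)} = 6 + 2 = 8$)
$x{\left(t \right)} = -2205 + 45 t$ ($x{\left(t \right)} = 45 \left(-49 + t\right) = -2205 + 45 t$)
$d{\left(V,K \right)} = K$
$k = - \frac{495}{598}$ ($k = \frac{-2205 + 45 \left(-6\right)}{2990} = \left(-2205 - 270\right) \frac{1}{2990} = \left(-2475\right) \frac{1}{2990} = - \frac{495}{598} \approx -0.82776$)
$\left(-1143 - d{\left(g{\left(-7,-6 \right)},Q \right)}\right) - k = \left(-1143 - -273\right) - - \frac{495}{598} = \left(-1143 + 273\right) + \frac{495}{598} = -870 + \frac{495}{598} = - \frac{519765}{598}$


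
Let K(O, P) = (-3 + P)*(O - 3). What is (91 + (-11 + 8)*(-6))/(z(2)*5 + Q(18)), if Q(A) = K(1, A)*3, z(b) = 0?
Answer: -109/90 ≈ -1.2111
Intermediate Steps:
K(O, P) = (-3 + O)*(-3 + P) (K(O, P) = (-3 + P)*(-3 + O) = (-3 + O)*(-3 + P))
Q(A) = 18 - 6*A (Q(A) = (9 - 3*1 - 3*A + 1*A)*3 = (9 - 3 - 3*A + A)*3 = (6 - 2*A)*3 = 18 - 6*A)
(91 + (-11 + 8)*(-6))/(z(2)*5 + Q(18)) = (91 + (-11 + 8)*(-6))/(0*5 + (18 - 6*18)) = (91 - 3*(-6))/(0 + (18 - 108)) = (91 + 18)/(0 - 90) = 109/(-90) = 109*(-1/90) = -109/90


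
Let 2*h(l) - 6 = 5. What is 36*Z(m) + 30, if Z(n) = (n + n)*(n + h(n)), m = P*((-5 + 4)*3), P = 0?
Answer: 30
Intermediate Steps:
h(l) = 11/2 (h(l) = 3 + (½)*5 = 3 + 5/2 = 11/2)
m = 0 (m = 0*((-5 + 4)*3) = 0*(-1*3) = 0*(-3) = 0)
Z(n) = 2*n*(11/2 + n) (Z(n) = (n + n)*(n + 11/2) = (2*n)*(11/2 + n) = 2*n*(11/2 + n))
36*Z(m) + 30 = 36*(0*(11 + 2*0)) + 30 = 36*(0*(11 + 0)) + 30 = 36*(0*11) + 30 = 36*0 + 30 = 0 + 30 = 30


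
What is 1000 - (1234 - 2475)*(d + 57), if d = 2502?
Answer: 3176719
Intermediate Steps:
1000 - (1234 - 2475)*(d + 57) = 1000 - (1234 - 2475)*(2502 + 57) = 1000 - (-1241)*2559 = 1000 - 1*(-3175719) = 1000 + 3175719 = 3176719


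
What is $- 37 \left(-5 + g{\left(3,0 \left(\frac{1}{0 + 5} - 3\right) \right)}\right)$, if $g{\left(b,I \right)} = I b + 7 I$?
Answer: $185$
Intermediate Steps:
$g{\left(b,I \right)} = 7 I + I b$
$- 37 \left(-5 + g{\left(3,0 \left(\frac{1}{0 + 5} - 3\right) \right)}\right) = - 37 \left(-5 + 0 \left(\frac{1}{0 + 5} - 3\right) \left(7 + 3\right)\right) = - 37 \left(-5 + 0 \left(\frac{1}{5} - 3\right) 10\right) = - 37 \left(-5 + 0 \left(- \frac{14}{5}\right) 10\right) = - 37 \left(-5 + 0 \cdot 10\right) = - 37 \left(-5 + 0\right) = \left(-37\right) \left(-5\right) = 185$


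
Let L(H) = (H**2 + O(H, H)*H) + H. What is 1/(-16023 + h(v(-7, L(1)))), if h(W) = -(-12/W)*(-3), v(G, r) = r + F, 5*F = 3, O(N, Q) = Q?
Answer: -1/16033 ≈ -6.2371e-5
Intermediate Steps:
F = 3/5 (F = (1/5)*3 = 3/5 ≈ 0.60000)
L(H) = H + 2*H**2 (L(H) = (H**2 + H*H) + H = (H**2 + H**2) + H = 2*H**2 + H = H + 2*H**2)
v(G, r) = 3/5 + r (v(G, r) = r + 3/5 = 3/5 + r)
h(W) = -36/W
1/(-16023 + h(v(-7, L(1)))) = 1/(-16023 - 36/(3/5 + 1*(1 + 2*1))) = 1/(-16023 - 36/(3/5 + 1*(1 + 2))) = 1/(-16023 - 36/(3/5 + 1*3)) = 1/(-16023 - 36/(3/5 + 3)) = 1/(-16023 - 36/18/5) = 1/(-16023 - 36*5/18) = 1/(-16023 - 10) = 1/(-16033) = -1/16033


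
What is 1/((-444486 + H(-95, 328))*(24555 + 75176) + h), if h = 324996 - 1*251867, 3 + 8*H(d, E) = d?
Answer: -4/177320727367 ≈ -2.2558e-11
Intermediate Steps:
H(d, E) = -3/8 + d/8
h = 73129 (h = 324996 - 251867 = 73129)
1/((-444486 + H(-95, 328))*(24555 + 75176) + h) = 1/((-444486 + (-3/8 + (⅛)*(-95)))*(24555 + 75176) + 73129) = 1/((-444486 + (-3/8 - 95/8))*99731 + 73129) = 1/((-444486 - 49/4)*99731 + 73129) = 1/(-1777993/4*99731 + 73129) = 1/(-177321019883/4 + 73129) = 1/(-177320727367/4) = -4/177320727367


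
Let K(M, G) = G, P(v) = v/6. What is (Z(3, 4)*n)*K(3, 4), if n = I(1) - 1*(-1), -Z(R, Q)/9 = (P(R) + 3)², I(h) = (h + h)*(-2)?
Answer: 1323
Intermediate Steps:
P(v) = v/6 (P(v) = v*(⅙) = v/6)
I(h) = -4*h (I(h) = (2*h)*(-2) = -4*h)
Z(R, Q) = -9*(3 + R/6)² (Z(R, Q) = -9*(R/6 + 3)² = -9*(3 + R/6)²)
n = -3 (n = -4*1 - 1*(-1) = -4 + 1 = -3)
(Z(3, 4)*n)*K(3, 4) = (-(18 + 3)²/4*(-3))*4 = (-¼*21²*(-3))*4 = (-¼*441*(-3))*4 = -441/4*(-3)*4 = (1323/4)*4 = 1323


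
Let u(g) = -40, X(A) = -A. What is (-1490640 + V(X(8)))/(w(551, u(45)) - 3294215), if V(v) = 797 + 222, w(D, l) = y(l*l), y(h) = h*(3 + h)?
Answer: 1489621/729415 ≈ 2.0422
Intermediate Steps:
w(D, l) = l²*(3 + l²) (w(D, l) = (l*l)*(3 + l*l) = l²*(3 + l²))
V(v) = 1019
(-1490640 + V(X(8)))/(w(551, u(45)) - 3294215) = (-1490640 + 1019)/((-40)²*(3 + (-40)²) - 3294215) = -1489621/(1600*(3 + 1600) - 3294215) = -1489621/(1600*1603 - 3294215) = -1489621/(2564800 - 3294215) = -1489621/(-729415) = -1489621*(-1/729415) = 1489621/729415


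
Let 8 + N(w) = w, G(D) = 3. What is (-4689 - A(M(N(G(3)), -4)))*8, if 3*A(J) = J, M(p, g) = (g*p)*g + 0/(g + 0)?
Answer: -111896/3 ≈ -37299.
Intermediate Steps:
N(w) = -8 + w
M(p, g) = p*g² (M(p, g) = p*g² + 0/g = p*g² + 0 = p*g²)
A(J) = J/3
(-4689 - A(M(N(G(3)), -4)))*8 = (-4689 - (-8 + 3)*(-4)²/3)*8 = (-4689 - (-5*16)/3)*8 = (-4689 - (-80)/3)*8 = (-4689 - 1*(-80/3))*8 = (-4689 + 80/3)*8 = -13987/3*8 = -111896/3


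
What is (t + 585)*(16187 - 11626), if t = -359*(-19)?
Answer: 33778766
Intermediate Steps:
t = 6821
(t + 585)*(16187 - 11626) = (6821 + 585)*(16187 - 11626) = 7406*4561 = 33778766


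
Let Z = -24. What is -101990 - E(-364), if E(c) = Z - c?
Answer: -102330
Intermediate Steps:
E(c) = -24 - c
-101990 - E(-364) = -101990 - (-24 - 1*(-364)) = -101990 - (-24 + 364) = -101990 - 1*340 = -101990 - 340 = -102330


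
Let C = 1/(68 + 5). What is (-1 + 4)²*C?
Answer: 9/73 ≈ 0.12329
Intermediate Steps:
C = 1/73 ≈ 0.013699
(-1 + 4)²*C = (-1 + 4)²*(1/73) = 3²*(1/73) = 9*(1/73) = 9/73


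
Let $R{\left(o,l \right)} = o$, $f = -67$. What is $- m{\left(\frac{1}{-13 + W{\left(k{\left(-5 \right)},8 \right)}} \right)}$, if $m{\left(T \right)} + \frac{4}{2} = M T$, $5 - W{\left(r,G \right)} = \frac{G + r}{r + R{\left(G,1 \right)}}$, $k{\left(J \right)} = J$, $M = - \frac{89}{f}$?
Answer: $\frac{1295}{603} \approx 2.1476$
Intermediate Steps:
$M = \frac{89}{67}$ ($M = - \frac{89}{-67} = \left(-89\right) \left(- \frac{1}{67}\right) = \frac{89}{67} \approx 1.3284$)
$W{\left(r,G \right)} = 4$ ($W{\left(r,G \right)} = 5 - \frac{G + r}{r + G} = 5 - \frac{G + r}{G + r} = 5 - 1 = 4$)
$m{\left(T \right)} = -2 + \frac{89 T}{67}$
$- m{\left(\frac{1}{-13 + W{\left(k{\left(-5 \right)},8 \right)}} \right)} = - (-2 + \frac{89}{67 \left(-13 + 4\right)}) = - (-2 + \frac{89}{67 \left(-9\right)}) = - (-2 + \frac{89}{67} \left(- \frac{1}{9}\right)) = - (-2 - \frac{89}{603}) = \left(-1\right) \left(- \frac{1295}{603}\right) = \frac{1295}{603}$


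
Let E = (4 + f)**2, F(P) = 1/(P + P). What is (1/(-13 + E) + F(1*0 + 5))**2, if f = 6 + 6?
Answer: 64009/5904900 ≈ 0.010840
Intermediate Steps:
f = 12
F(P) = 1/(2*P)
E = 256 (E = (4 + 12)**2 = 16**2 = 256)
(1/(-13 + E) + F(1*0 + 5))**2 = (1/(-13 + 256) + 1/(2*(1*0 + 5)))**2 = (1/243 + 1/(2*(0 + 5)))**2 = (1/243 + (1/2)/5)**2 = (1/243 + (1/2)*(1/5))**2 = (1/243 + 1/10)**2 = (253/2430)**2 = 64009/5904900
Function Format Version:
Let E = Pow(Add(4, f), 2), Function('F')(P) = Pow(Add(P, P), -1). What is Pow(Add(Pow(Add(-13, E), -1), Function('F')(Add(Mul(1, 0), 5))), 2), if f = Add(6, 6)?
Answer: Rational(64009, 5904900) ≈ 0.010840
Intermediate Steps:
f = 12
Function('F')(P) = Mul(Rational(1, 2), Pow(P, -1)) (Function('F')(P) = Pow(Mul(2, P), -1) = Mul(Rational(1, 2), Pow(P, -1)))
E = 256 (E = Pow(Add(4, 12), 2) = Pow(16, 2) = 256)
Pow(Add(Pow(Add(-13, E), -1), Function('F')(Add(Mul(1, 0), 5))), 2) = Pow(Add(Pow(Add(-13, 256), -1), Mul(Rational(1, 2), Pow(Add(Mul(1, 0), 5), -1))), 2) = Pow(Add(Pow(243, -1), Mul(Rational(1, 2), Pow(Add(0, 5), -1))), 2) = Pow(Add(Rational(1, 243), Mul(Rational(1, 2), Pow(5, -1))), 2) = Pow(Add(Rational(1, 243), Mul(Rational(1, 2), Rational(1, 5))), 2) = Pow(Add(Rational(1, 243), Rational(1, 10)), 2) = Pow(Rational(253, 2430), 2) = Rational(64009, 5904900)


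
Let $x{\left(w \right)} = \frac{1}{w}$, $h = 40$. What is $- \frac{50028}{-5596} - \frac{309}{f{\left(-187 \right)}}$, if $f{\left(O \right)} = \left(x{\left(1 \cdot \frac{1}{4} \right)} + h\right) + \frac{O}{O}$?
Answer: $\frac{43508}{20985} \approx 2.0733$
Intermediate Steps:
$f{\left(O \right)} = 45$ ($f{\left(O \right)} = \left(\frac{1}{1 \cdot \frac{1}{4}} + 40\right) + \frac{O}{O} = \left(\frac{1}{1 \cdot \frac{1}{4}} + 40\right) + 1 = \left(\frac{1}{\frac{1}{4}} + 40\right) + 1 = \left(4 + 40\right) + 1 = 44 + 1 = 45$)
$- \frac{50028}{-5596} - \frac{309}{f{\left(-187 \right)}} = - \frac{50028}{-5596} - \frac{309}{45} = \left(-50028\right) \left(- \frac{1}{5596}\right) - \frac{103}{15} = \frac{12507}{1399} - \frac{103}{15} = \frac{43508}{20985}$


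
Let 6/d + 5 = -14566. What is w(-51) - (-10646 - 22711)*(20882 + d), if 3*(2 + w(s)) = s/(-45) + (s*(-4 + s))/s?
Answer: 50747940020698/72855 ≈ 6.9656e+8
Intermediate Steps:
d = -2/4857 (d = 6/(-5 - 14566) = 6/(-14571) = 6*(-1/14571) = -2/4857 ≈ -0.00041178)
w(s) = -10/3 + 44*s/135 (w(s) = -2 + (s/(-45) + (s*(-4 + s))/s)/3 = -2 + (s*(-1/45) + (-4 + s))/3 = -2 + (-s/45 + (-4 + s))/3 = -2 + (-4 + 44*s/45)/3 = -2 + (-4/3 + 44*s/135) = -10/3 + 44*s/135)
w(-51) - (-10646 - 22711)*(20882 + d) = (-10/3 + (44/135)*(-51)) - (-10646 - 22711)*(20882 - 2/4857) = (-10/3 - 748/45) - (-33357)*101423872/4857 = -898/45 - 1*(-1127732032768/1619) = -898/45 + 1127732032768/1619 = 50747940020698/72855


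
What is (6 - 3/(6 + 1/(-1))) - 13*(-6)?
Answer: 417/5 ≈ 83.400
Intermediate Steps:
(6 - 3/(6 + 1/(-1))) - 13*(-6) = (6 - 3/(6 - 1)) + 78 = (6 - 3/5) + 78 = (6 + (⅕)*(-3)) + 78 = (6 - ⅗) + 78 = 27/5 + 78 = 417/5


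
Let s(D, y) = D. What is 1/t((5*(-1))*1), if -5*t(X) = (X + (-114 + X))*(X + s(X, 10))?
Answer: -1/248 ≈ -0.0040323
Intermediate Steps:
t(X) = -2*X*(-114 + 2*X)/5 (t(X) = -(X + (-114 + X))*(X + X)/5 = -(-114 + 2*X)*2*X/5 = -2*X*(-114 + 2*X)/5)
1/t((5*(-1))*1) = 1/(4*((5*(-1))*1)*(57 - 5*(-1))/5) = 1/(4*(-5*1)*(57 - (-5))/5) = 1/((4/5)*(-5)*(57 - 1*(-5))) = 1/((4/5)*(-5)*(57 + 5)) = 1/((4/5)*(-5)*62) = 1/(-248) = -1/248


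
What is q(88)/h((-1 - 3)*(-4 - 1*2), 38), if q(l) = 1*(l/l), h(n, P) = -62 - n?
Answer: -1/86 ≈ -0.011628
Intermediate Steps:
q(l) = 1 (q(l) = 1*1 = 1)
q(88)/h((-1 - 3)*(-4 - 1*2), 38) = 1/(-62 - (-1 - 3)*(-4 - 1*2)) = 1/(-62 - (-4)*(-4 - 2)) = 1/(-62 - (-4)*(-6)) = 1/(-62 - 1*24) = 1/(-62 - 24) = 1/(-86) = 1*(-1/86) = -1/86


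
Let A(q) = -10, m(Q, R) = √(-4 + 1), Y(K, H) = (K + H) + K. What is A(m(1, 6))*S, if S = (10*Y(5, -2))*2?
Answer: -1600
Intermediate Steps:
Y(K, H) = H + 2*K (Y(K, H) = (H + K) + K = H + 2*K)
m(Q, R) = I*√3 (m(Q, R) = √(-3) = I*√3)
S = 160 (S = (10*(-2 + 2*5))*2 = (10*(-2 + 10))*2 = (10*8)*2 = 80*2 = 160)
A(m(1, 6))*S = -10*160 = -1600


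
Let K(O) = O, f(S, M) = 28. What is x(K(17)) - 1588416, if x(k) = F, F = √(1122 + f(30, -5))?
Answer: -1588416 + 5*√46 ≈ -1.5884e+6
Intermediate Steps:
F = 5*√46 (F = √(1122 + 28) = √1150 = 5*√46 ≈ 33.912)
x(k) = 5*√46
x(K(17)) - 1588416 = 5*√46 - 1588416 = -1588416 + 5*√46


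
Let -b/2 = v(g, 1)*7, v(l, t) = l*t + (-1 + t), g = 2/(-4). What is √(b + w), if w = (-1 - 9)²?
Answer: √107 ≈ 10.344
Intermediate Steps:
g = -½ (g = 2*(-¼) = -½ ≈ -0.50000)
v(l, t) = -1 + t + l*t
b = 7 (b = -2*(-1 + 1 - ½*1)*7 = -2*(-1 + 1 - ½)*7 = -(-1)*7 = -2*(-7/2) = 7)
w = 100 (w = (-10)² = 100)
√(b + w) = √(7 + 100) = √107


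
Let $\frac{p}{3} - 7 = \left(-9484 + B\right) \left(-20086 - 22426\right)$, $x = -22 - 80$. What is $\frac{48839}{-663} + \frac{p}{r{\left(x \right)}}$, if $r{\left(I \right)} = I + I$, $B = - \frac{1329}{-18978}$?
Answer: $- \frac{49735796538071}{8388276} \approx -5.9292 \cdot 10^{6}$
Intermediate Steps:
$B = \frac{443}{6326}$ ($B = \left(-1329\right) \left(- \frac{1}{18978}\right) = \frac{443}{6326} \approx 0.070028$)
$x = -102$
$r{\left(I \right)} = 2 I$
$p = \frac{3825782971311}{3163}$ ($p = 21 + 3 \left(-9484 + \frac{443}{6326}\right) \left(-20086 - 22426\right) = 21 + 3 \left(\left(- \frac{59995341}{6326}\right) \left(-42512\right)\right) = 21 + 3 \cdot \frac{1275260968296}{3163} = 21 + \frac{3825782904888}{3163} = \frac{3825782971311}{3163} \approx 1.2095 \cdot 10^{9}$)
$\frac{48839}{-663} + \frac{p}{r{\left(x \right)}} = \frac{48839}{-663} + \frac{3825782971311}{3163 \cdot 2 \left(-102\right)} = 48839 \left(- \frac{1}{663}\right) + \frac{3825782971311}{3163 \left(-204\right)} = - \frac{48839}{663} + \frac{3825782971311}{3163} \left(- \frac{1}{204}\right) = - \frac{48839}{663} - \frac{1275260990437}{215084} = - \frac{49735796538071}{8388276}$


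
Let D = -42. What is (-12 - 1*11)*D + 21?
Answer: 987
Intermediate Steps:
(-12 - 1*11)*D + 21 = (-12 - 1*11)*(-42) + 21 = (-12 - 11)*(-42) + 21 = -23*(-42) + 21 = 966 + 21 = 987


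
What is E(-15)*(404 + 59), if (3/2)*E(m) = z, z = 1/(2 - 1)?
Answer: 926/3 ≈ 308.67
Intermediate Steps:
z = 1 (z = 1/1 = 1)
E(m) = 2/3 (E(m) = (2/3)*1 = 2/3)
E(-15)*(404 + 59) = 2*(404 + 59)/3 = (2/3)*463 = 926/3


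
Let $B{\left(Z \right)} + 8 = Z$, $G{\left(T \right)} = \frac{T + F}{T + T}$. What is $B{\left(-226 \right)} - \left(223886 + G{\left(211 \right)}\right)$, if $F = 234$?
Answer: $- \frac{94579085}{422} \approx -2.2412 \cdot 10^{5}$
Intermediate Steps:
$G{\left(T \right)} = \frac{234 + T}{2 T}$ ($G{\left(T \right)} = \frac{T + 234}{T + T} = \frac{234 + T}{2 T}$)
$B{\left(Z \right)} = -8 + Z$
$B{\left(-226 \right)} - \left(223886 + G{\left(211 \right)}\right) = \left(-8 - 226\right) - \left(223886 + \frac{234 + 211}{2 \cdot 211}\right) = -234 - \left(223886 + \frac{1}{2} \cdot \frac{1}{211} \cdot 445\right) = -234 - \frac{94480337}{422} = - \frac{94579085}{422}$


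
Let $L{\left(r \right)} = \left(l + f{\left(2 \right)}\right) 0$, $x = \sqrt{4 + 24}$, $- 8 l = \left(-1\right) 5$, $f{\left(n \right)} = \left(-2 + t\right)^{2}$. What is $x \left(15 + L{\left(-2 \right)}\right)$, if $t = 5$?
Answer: $30 \sqrt{7} \approx 79.373$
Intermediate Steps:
$f{\left(n \right)} = 9$ ($f{\left(n \right)} = \left(-2 + 5\right)^{2} = 3^{2} = 9$)
$l = \frac{5}{8}$ ($l = - \frac{\left(-1\right) 5}{8} = \left(- \frac{1}{8}\right) \left(-5\right) = \frac{5}{8} \approx 0.625$)
$x = 2 \sqrt{7}$ ($x = \sqrt{28} = 2 \sqrt{7} \approx 5.2915$)
$L{\left(r \right)} = 0$ ($L{\left(r \right)} = \left(\frac{5}{8} + 9\right) 0 = \frac{77}{8} \cdot 0 = 0$)
$x \left(15 + L{\left(-2 \right)}\right) = 2 \sqrt{7} \left(15 + 0\right) = 2 \sqrt{7} \cdot 15 = 30 \sqrt{7}$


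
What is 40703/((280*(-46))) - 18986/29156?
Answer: -357819087/93882320 ≈ -3.8114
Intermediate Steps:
40703/((280*(-46))) - 18986/29156 = 40703/(-12880) - 18986*1/29156 = 40703*(-1/12880) - 9493/14578 = -40703/12880 - 9493/14578 = -357819087/93882320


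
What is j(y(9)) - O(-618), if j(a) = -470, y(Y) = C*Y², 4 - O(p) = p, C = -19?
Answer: -1092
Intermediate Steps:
O(p) = 4 - p
y(Y) = -19*Y²
j(y(9)) - O(-618) = -470 - (4 - 1*(-618)) = -470 - (4 + 618) = -470 - 1*622 = -470 - 622 = -1092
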